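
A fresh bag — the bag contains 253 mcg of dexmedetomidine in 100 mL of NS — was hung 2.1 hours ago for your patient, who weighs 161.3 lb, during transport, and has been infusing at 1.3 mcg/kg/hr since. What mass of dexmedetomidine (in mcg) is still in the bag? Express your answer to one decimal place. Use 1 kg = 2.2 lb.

52.8 mcg

Weight = 161.3 lb ÷ 2.2 lb/kg = 73.31818 kg
Dose = 1.3 mcg/kg/hr × 73.31818 kg = 95.31364 mcg/hr
Concentration = 253 mcg ÷ 100 mL = 2.53 mcg/mL
Rate = 95.31364 mcg/hr ÷ 2.53 mcg/mL = 37.67337 mL/hr
Volume infused = 37.67337 mL/hr × 2.1 hr = 79.11409 mL
Volume remaining = 100 − 79.11409 = 20.88591 mL
Drug remaining = 20.88591 mL × 2.53 mcg/mL = 52.84136 mcg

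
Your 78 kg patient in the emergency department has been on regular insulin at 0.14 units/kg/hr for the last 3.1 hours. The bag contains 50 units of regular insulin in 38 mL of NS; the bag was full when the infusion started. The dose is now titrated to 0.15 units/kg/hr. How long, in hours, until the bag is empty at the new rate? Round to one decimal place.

1.4 hours

Initial rate:
Dose = 0.14 units/kg/hr × 78 kg = 10.92 units/hr
Concentration = 50 units ÷ 38 mL = 1.315789 units/mL
Rate = 10.92 units/hr ÷ 1.315789 units/mL = 8.2992 mL/hr
Volume infused so far = 8.2992 mL/hr × 3.1 hr = 25.72752 mL
Volume remaining = 38 − 25.72752 = 12.27248 mL
New rate:
Dose = 0.15 units/kg/hr × 78 kg = 11.7 units/hr
Rate = 11.7 units/hr ÷ 1.315789 units/mL = 8.892 mL/hr
Time remaining = 12.27248 mL ÷ 8.892 mL/hr = 1.380171 hr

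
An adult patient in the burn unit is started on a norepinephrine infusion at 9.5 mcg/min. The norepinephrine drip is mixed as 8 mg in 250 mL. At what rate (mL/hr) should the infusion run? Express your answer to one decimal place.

17.8 mL/hr

9.5 mcg/min × 60 min/hr = 570 mcg/hr
Concentration = 8 mg ÷ 250 mL = 0.032 mg/mL = 32 mcg/mL
Rate = 570 mcg/hr ÷ 32 mcg/mL = 17.8125 mL/hr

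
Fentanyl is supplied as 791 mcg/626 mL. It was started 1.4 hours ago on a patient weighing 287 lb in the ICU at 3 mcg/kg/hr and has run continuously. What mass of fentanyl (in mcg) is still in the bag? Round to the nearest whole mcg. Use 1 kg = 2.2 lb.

Weight = 287 lb ÷ 2.2 lb/kg = 130.4545 kg
Dose = 3 mcg/kg/hr × 130.4545 kg = 391.3636 mcg/hr
Concentration = 791 mcg ÷ 626 mL = 1.263578 mcg/mL
Rate = 391.3636 mcg/hr ÷ 1.263578 mcg/mL = 309.7265 mL/hr
Volume infused = 309.7265 mL/hr × 1.4 hr = 433.6171 mL
Volume remaining = 626 − 433.6171 = 192.3829 mL
Drug remaining = 192.3829 mL × 1.263578 mcg/mL = 243.0909 mcg

243 mcg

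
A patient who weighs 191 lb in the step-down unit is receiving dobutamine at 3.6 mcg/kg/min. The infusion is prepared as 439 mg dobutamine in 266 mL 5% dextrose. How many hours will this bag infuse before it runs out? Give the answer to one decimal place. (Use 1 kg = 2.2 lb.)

23.4 hours

Weight = 191 lb ÷ 2.2 lb/kg = 86.81818 kg
Dose = 3.6 mcg/kg/min × 86.81818 kg = 312.5455 mcg/min
312.5455 mcg/min × 60 min/hr = 18752.73 mcg/hr
Concentration = 439 mg ÷ 266 mL = 1.650376 mg/mL = 1650.376 mcg/mL
Rate = 18752.73 mcg/hr ÷ 1650.376 mcg/mL = 11.3627 mL/hr
Duration = 266 mL ÷ 11.3627 mL/hr = 23.40993 hr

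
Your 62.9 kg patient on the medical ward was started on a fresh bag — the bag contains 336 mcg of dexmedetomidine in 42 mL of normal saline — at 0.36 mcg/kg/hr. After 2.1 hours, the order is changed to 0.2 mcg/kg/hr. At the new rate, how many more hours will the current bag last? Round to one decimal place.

Initial rate:
Dose = 0.36 mcg/kg/hr × 62.9 kg = 22.644 mcg/hr
Concentration = 336 mcg ÷ 42 mL = 8 mcg/mL
Rate = 22.644 mcg/hr ÷ 8 mcg/mL = 2.8305 mL/hr
Volume infused so far = 2.8305 mL/hr × 2.1 hr = 5.94405 mL
Volume remaining = 42 − 5.94405 = 36.05595 mL
New rate:
Dose = 0.2 mcg/kg/hr × 62.9 kg = 12.58 mcg/hr
Rate = 12.58 mcg/hr ÷ 8 mcg/mL = 1.5725 mL/hr
Time remaining = 36.05595 mL ÷ 1.5725 mL/hr = 22.92906 hr

22.9 hours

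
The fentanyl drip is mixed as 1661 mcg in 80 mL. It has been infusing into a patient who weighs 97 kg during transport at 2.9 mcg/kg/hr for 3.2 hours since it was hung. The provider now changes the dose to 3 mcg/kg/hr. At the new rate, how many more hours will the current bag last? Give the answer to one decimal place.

Initial rate:
Dose = 2.9 mcg/kg/hr × 97 kg = 281.3 mcg/hr
Concentration = 1661 mcg ÷ 80 mL = 20.7625 mcg/mL
Rate = 281.3 mcg/hr ÷ 20.7625 mcg/mL = 13.54846 mL/hr
Volume infused so far = 13.54846 mL/hr × 3.2 hr = 43.35509 mL
Volume remaining = 80 − 43.35509 = 36.64491 mL
New rate:
Dose = 3 mcg/kg/hr × 97 kg = 291 mcg/hr
Rate = 291 mcg/hr ÷ 20.7625 mcg/mL = 14.01565 mL/hr
Time remaining = 36.64491 mL ÷ 14.01565 mL/hr = 2.61457 hr

2.6 hours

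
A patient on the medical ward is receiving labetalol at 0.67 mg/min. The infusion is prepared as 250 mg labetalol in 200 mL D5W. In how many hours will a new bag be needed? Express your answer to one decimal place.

6.2 hours

0.67 mg/min × 60 min/hr = 40.2 mg/hr
Concentration = 250 mg ÷ 200 mL = 1.25 mg/mL
Rate = 40.2 mg/hr ÷ 1.25 mg/mL = 32.16 mL/hr
Duration = 200 mL ÷ 32.16 mL/hr = 6.218905 hr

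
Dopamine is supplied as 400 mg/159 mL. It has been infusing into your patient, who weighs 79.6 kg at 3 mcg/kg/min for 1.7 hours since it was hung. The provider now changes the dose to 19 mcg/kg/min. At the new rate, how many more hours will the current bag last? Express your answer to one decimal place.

Initial rate:
Dose = 3 mcg/kg/min × 79.6 kg = 238.8 mcg/min
238.8 mcg/min × 60 min/hr = 14328 mcg/hr
Concentration = 400 mg ÷ 159 mL = 2.515723 mg/mL = 2515.723 mcg/mL
Rate = 14328 mcg/hr ÷ 2515.723 mcg/mL = 5.69538 mL/hr
Volume infused so far = 5.69538 mL/hr × 1.7 hr = 9.682146 mL
Volume remaining = 159 − 9.682146 = 149.3179 mL
New rate:
Dose = 19 mcg/kg/min × 79.6 kg = 1512.4 mcg/min
1512.4 mcg/min × 60 min/hr = 90744 mcg/hr
Rate = 90744 mcg/hr ÷ 2515.723 mcg/mL = 36.07074 mL/hr
Time remaining = 149.3179 mL ÷ 36.07074 mL/hr = 4.139584 hr

4.1 hours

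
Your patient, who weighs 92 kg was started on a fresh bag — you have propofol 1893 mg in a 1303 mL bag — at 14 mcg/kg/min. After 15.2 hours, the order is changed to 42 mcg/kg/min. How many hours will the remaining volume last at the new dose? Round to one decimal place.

3.1 hours

Initial rate:
Dose = 14 mcg/kg/min × 92 kg = 1288 mcg/min
1288 mcg/min × 60 min/hr = 77280 mcg/hr
Concentration = 1893 mg ÷ 1303 mL = 1.452801 mg/mL = 1452.801 mcg/mL
Rate = 77280 mcg/hr ÷ 1452.801 mcg/mL = 53.19379 mL/hr
Volume infused so far = 53.19379 mL/hr × 15.2 hr = 808.5456 mL
Volume remaining = 1303 − 808.5456 = 494.4544 mL
New rate:
Dose = 42 mcg/kg/min × 92 kg = 3864 mcg/min
3864 mcg/min × 60 min/hr = 231840 mcg/hr
Rate = 231840 mcg/hr ÷ 1452.801 mcg/mL = 159.5814 mL/hr
Time remaining = 494.4544 mL ÷ 159.5814 mL/hr = 3.098447 hr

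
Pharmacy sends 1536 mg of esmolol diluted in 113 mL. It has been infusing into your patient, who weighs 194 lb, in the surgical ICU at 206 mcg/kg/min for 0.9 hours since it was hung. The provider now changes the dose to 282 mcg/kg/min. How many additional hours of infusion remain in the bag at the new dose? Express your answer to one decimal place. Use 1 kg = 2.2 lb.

0.4 hours

Initial rate:
Weight = 194 lb ÷ 2.2 lb/kg = 88.18182 kg
Dose = 206 mcg/kg/min × 88.18182 kg = 18165.45 mcg/min
18165.45 mcg/min × 60 min/hr = 1089927 mcg/hr
Concentration = 1536 mg ÷ 113 mL = 13.59292 mg/mL = 13592.92 mcg/mL
Rate = 1089927 mcg/hr ÷ 13592.92 mcg/mL = 80.18345 mL/hr
Volume infused so far = 80.18345 mL/hr × 0.9 hr = 72.16511 mL
Volume remaining = 113 − 72.16511 = 40.83489 mL
New rate:
Dose = 282 mcg/kg/min × 88.18182 kg = 24867.27 mcg/min
24867.27 mcg/min × 60 min/hr = 1492036 mcg/hr
Rate = 1492036 mcg/hr ÷ 13592.92 mcg/mL = 109.7657 mL/hr
Time remaining = 40.83489 mL ÷ 109.7657 mL/hr = 0.3720187 hr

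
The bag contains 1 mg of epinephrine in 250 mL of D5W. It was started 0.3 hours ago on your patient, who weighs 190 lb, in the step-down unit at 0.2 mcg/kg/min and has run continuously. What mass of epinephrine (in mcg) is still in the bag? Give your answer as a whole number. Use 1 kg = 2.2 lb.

689 mcg

Weight = 190 lb ÷ 2.2 lb/kg = 86.36364 kg
Dose = 0.2 mcg/kg/min × 86.36364 kg = 17.27273 mcg/min
17.27273 mcg/min × 60 min/hr = 1036.364 mcg/hr
Concentration = 1 mg ÷ 250 mL = 0.004 mg/mL = 4 mcg/mL
Rate = 1036.364 mcg/hr ÷ 4 mcg/mL = 259.0909 mL/hr
Volume infused = 259.0909 mL/hr × 0.3 hr = 77.72727 mL
Volume remaining = 250 − 77.72727 = 172.2727 mL
Drug remaining = 172.2727 mL × 4 mcg/mL = 689.0909 mcg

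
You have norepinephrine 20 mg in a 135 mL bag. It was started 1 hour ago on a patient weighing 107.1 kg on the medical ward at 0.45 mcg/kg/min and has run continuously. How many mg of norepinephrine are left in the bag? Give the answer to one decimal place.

Dose = 0.45 mcg/kg/min × 107.1 kg = 48.195 mcg/min
48.195 mcg/min × 60 min/hr = 2891.7 mcg/hr
Concentration = 20 mg ÷ 135 mL = 0.1481481 mg/mL = 148.1481 mcg/mL
Rate = 2891.7 mcg/hr ÷ 148.1481 mcg/mL = 19.51897 mL/hr
Volume infused = 19.51897 mL/hr × 1 hr = 19.51897 mL
Volume remaining = 135 − 19.51897 = 115.481 mL
Drug remaining = 115.481 mL × 148.1481 mcg/mL = 17108.3 mcg = 17.1083 mg

17.1 mg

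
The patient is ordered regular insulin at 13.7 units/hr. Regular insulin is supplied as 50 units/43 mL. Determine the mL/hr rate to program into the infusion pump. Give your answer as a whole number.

12 mL/hr

Concentration = 50 units ÷ 43 mL = 1.162791 units/mL
Rate = 13.7 units/hr ÷ 1.162791 units/mL = 11.782 mL/hr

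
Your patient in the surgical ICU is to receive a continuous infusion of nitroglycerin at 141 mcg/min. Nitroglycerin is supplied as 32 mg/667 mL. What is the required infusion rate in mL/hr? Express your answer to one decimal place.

141 mcg/min × 60 min/hr = 8460 mcg/hr
Concentration = 32 mg ÷ 667 mL = 0.04797601 mg/mL = 47.97601 mcg/mL
Rate = 8460 mcg/hr ÷ 47.97601 mcg/mL = 176.3381 mL/hr

176.3 mL/hr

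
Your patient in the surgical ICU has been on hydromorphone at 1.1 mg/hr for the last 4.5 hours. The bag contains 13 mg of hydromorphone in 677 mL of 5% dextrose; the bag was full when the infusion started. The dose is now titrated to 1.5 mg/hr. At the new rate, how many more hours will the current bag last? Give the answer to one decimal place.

5.4 hours

Initial rate:
Concentration = 13 mg ÷ 677 mL = 0.01920236 mg/mL
Rate = 1.1 mg/hr ÷ 0.01920236 mg/mL = 57.28462 mL/hr
Volume infused so far = 57.28462 mL/hr × 4.5 hr = 257.7808 mL
Volume remaining = 677 − 257.7808 = 419.2192 mL
New rate:
Rate = 1.5 mg/hr ÷ 0.01920236 mg/mL = 78.11538 mL/hr
Time remaining = 419.2192 mL ÷ 78.11538 mL/hr = 5.366667 hr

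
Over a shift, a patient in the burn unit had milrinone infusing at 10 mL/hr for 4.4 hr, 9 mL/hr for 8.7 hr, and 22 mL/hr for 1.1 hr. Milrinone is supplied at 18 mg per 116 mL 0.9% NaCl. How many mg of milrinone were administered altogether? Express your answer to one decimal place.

Concentration = 18 mg ÷ 116 mL = 0.1551724 mg/mL
Stage 1: 10 mL/hr × 4.4 hr = 44 mL → 44 mL × 0.1551724 mg/mL = 6.827586 mg
Stage 2: 9 mL/hr × 8.7 hr = 78.3 mL → 78.3 mL × 0.1551724 mg/mL = 12.15 mg
Stage 3: 22 mL/hr × 1.1 hr = 24.2 mL → 24.2 mL × 0.1551724 mg/mL = 3.755172 mg
Total = 6.827586 + 12.15 + 3.755172 = 22.73276 mg

22.7 mg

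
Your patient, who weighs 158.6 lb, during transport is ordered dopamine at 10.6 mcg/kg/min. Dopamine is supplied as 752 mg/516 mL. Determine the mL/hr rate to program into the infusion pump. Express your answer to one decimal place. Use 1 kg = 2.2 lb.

Weight = 158.6 lb ÷ 2.2 lb/kg = 72.09091 kg
Dose = 10.6 mcg/kg/min × 72.09091 kg = 764.1636 mcg/min
764.1636 mcg/min × 60 min/hr = 45849.82 mcg/hr
Concentration = 752 mg ÷ 516 mL = 1.457364 mg/mL = 1457.364 mcg/mL
Rate = 45849.82 mcg/hr ÷ 1457.364 mcg/mL = 31.46078 mL/hr

31.5 mL/hr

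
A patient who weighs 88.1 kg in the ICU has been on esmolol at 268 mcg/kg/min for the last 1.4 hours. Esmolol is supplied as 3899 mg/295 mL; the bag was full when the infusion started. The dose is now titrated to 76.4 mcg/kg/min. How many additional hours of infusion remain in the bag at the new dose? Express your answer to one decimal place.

4.7 hours

Initial rate:
Dose = 268 mcg/kg/min × 88.1 kg = 23610.8 mcg/min
23610.8 mcg/min × 60 min/hr = 1416648 mcg/hr
Concentration = 3899 mg ÷ 295 mL = 13.21695 mg/mL = 13216.95 mcg/mL
Rate = 1416648 mcg/hr ÷ 13216.95 mcg/mL = 107.1842 mL/hr
Volume infused so far = 107.1842 mL/hr × 1.4 hr = 150.0579 mL
Volume remaining = 295 − 150.0579 = 144.9421 mL
New rate:
Dose = 76.4 mcg/kg/min × 88.1 kg = 6730.84 mcg/min
6730.84 mcg/min × 60 min/hr = 403850.4 mcg/hr
Rate = 403850.4 mcg/hr ÷ 13216.95 mcg/mL = 30.55549 mL/hr
Time remaining = 144.9421 mL ÷ 30.55549 mL/hr = 4.74357 hr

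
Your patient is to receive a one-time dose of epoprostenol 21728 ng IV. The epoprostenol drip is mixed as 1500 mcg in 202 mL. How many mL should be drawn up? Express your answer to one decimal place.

2.9 mL

Concentration = 1500 mcg ÷ 202 mL = 7.425743 mcg/mL = 7425.743 ng/mL
Volume = 21728 ng ÷ 7425.743 ng/mL = 2.926037 mL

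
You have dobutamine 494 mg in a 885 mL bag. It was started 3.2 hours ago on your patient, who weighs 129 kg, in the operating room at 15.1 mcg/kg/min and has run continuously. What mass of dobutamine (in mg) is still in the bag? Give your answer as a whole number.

Dose = 15.1 mcg/kg/min × 129 kg = 1947.9 mcg/min
1947.9 mcg/min × 60 min/hr = 116874 mcg/hr
Concentration = 494 mg ÷ 885 mL = 0.5581921 mg/mL = 558.1921 mcg/mL
Rate = 116874 mcg/hr ÷ 558.1921 mcg/mL = 209.3795 mL/hr
Volume infused = 209.3795 mL/hr × 3.2 hr = 670.0145 mL
Volume remaining = 885 − 670.0145 = 214.9855 mL
Drug remaining = 214.9855 mL × 558.1921 mcg/mL = 120003.2 mcg = 120.0032 mg

120 mg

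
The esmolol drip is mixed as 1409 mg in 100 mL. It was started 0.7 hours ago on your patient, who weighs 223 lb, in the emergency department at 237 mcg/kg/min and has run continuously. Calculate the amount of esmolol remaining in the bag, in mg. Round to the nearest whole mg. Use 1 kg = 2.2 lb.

400 mg

Weight = 223 lb ÷ 2.2 lb/kg = 101.3636 kg
Dose = 237 mcg/kg/min × 101.3636 kg = 24023.18 mcg/min
24023.18 mcg/min × 60 min/hr = 1441391 mcg/hr
Concentration = 1409 mg ÷ 100 mL = 14.09 mg/mL = 14090 mcg/mL
Rate = 1441391 mcg/hr ÷ 14090 mcg/mL = 102.2989 mL/hr
Volume infused = 102.2989 mL/hr × 0.7 hr = 71.6092 mL
Volume remaining = 100 − 71.6092 = 28.3908 mL
Drug remaining = 28.3908 mL × 14090 mcg/mL = 400026.4 mcg = 400.0264 mg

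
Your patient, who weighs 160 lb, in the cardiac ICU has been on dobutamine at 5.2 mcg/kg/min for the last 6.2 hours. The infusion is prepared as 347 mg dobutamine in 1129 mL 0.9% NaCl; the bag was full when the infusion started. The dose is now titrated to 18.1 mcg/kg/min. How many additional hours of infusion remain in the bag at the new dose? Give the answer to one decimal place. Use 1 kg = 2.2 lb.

2.6 hours

Initial rate:
Weight = 160 lb ÷ 2.2 lb/kg = 72.72727 kg
Dose = 5.2 mcg/kg/min × 72.72727 kg = 378.1818 mcg/min
378.1818 mcg/min × 60 min/hr = 22690.91 mcg/hr
Concentration = 347 mg ÷ 1129 mL = 0.3073516 mg/mL = 307.3516 mcg/mL
Rate = 22690.91 mcg/hr ÷ 307.3516 mcg/mL = 73.82719 mL/hr
Volume infused so far = 73.82719 mL/hr × 6.2 hr = 457.7286 mL
Volume remaining = 1129 − 457.7286 = 671.2714 mL
New rate:
Dose = 18.1 mcg/kg/min × 72.72727 kg = 1316.364 mcg/min
1316.364 mcg/min × 60 min/hr = 78981.82 mcg/hr
Rate = 78981.82 mcg/hr ÷ 307.3516 mcg/mL = 256.9754 mL/hr
Time remaining = 671.2714 mL ÷ 256.9754 mL/hr = 2.612201 hr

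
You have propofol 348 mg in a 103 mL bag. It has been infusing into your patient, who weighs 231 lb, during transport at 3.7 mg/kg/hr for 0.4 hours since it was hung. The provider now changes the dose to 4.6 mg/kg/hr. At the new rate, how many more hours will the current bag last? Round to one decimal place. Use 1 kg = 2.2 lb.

0.4 hours

Initial rate:
Weight = 231 lb ÷ 2.2 lb/kg = 105 kg
Dose = 3.7 mg/kg/hr × 105 kg = 388.5 mg/hr
Concentration = 348 mg ÷ 103 mL = 3.378641 mg/mL
Rate = 388.5 mg/hr ÷ 3.378641 mg/mL = 114.9871 mL/hr
Volume infused so far = 114.9871 mL/hr × 0.4 hr = 45.99483 mL
Volume remaining = 103 − 45.99483 = 57.00517 mL
New rate:
Dose = 4.6 mg/kg/hr × 105 kg = 483 mg/hr
Rate = 483 mg/hr ÷ 3.378641 mg/mL = 142.9569 mL/hr
Time remaining = 57.00517 mL ÷ 142.9569 mL/hr = 0.3987578 hr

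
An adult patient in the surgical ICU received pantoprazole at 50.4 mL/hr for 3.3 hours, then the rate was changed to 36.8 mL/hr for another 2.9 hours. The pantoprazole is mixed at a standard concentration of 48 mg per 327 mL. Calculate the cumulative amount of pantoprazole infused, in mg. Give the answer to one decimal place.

40.1 mg

Concentration = 48 mg ÷ 327 mL = 0.146789 mg/mL
Stage 1: 50.4 mL/hr × 3.3 hr = 166.32 mL → 166.32 mL × 0.146789 mg/mL = 24.41394 mg
Stage 2: 36.8 mL/hr × 2.9 hr = 106.72 mL → 106.72 mL × 0.146789 mg/mL = 15.66532 mg
Total = 24.41394 + 15.66532 = 40.07927 mg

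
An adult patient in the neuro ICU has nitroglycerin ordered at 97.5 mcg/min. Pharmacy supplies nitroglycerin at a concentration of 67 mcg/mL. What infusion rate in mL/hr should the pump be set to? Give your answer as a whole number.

87 mL/hr

97.5 mcg/min × 60 min/hr = 5850 mcg/hr
Rate = 5850 mcg/hr ÷ 67 mcg/mL = 87.31343 mL/hr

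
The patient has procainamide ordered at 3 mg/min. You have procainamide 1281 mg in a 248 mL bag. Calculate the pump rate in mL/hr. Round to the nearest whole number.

35 mL/hr

3 mg/min × 60 min/hr = 180 mg/hr
Concentration = 1281 mg ÷ 248 mL = 5.165323 mg/mL
Rate = 180 mg/hr ÷ 5.165323 mg/mL = 34.84778 mL/hr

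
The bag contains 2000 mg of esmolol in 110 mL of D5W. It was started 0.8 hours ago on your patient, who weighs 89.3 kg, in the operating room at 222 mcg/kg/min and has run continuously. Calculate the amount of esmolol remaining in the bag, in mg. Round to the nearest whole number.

1048 mg

Dose = 222 mcg/kg/min × 89.3 kg = 19824.6 mcg/min
19824.6 mcg/min × 60 min/hr = 1189476 mcg/hr
Concentration = 2000 mg ÷ 110 mL = 18.18182 mg/mL = 18181.82 mcg/mL
Rate = 1189476 mcg/hr ÷ 18181.82 mcg/mL = 65.42118 mL/hr
Volume infused = 65.42118 mL/hr × 0.8 hr = 52.33694 mL
Volume remaining = 110 − 52.33694 = 57.66306 mL
Drug remaining = 57.66306 mL × 18181.82 mcg/mL = 1048419 mcg = 1048.419 mg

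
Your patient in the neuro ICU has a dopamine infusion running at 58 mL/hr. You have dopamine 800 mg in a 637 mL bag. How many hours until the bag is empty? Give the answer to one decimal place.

11.0 hours

Duration = 637 mL ÷ 58 mL/hr = 10.98276 hr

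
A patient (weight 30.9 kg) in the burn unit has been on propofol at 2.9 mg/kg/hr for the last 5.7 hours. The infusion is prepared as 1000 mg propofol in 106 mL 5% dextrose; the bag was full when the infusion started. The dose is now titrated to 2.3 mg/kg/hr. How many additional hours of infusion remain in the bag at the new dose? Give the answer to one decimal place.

6.9 hours

Initial rate:
Dose = 2.9 mg/kg/hr × 30.9 kg = 89.61 mg/hr
Concentration = 1000 mg ÷ 106 mL = 9.433962 mg/mL
Rate = 89.61 mg/hr ÷ 9.433962 mg/mL = 9.49866 mL/hr
Volume infused so far = 9.49866 mL/hr × 5.7 hr = 54.14236 mL
Volume remaining = 106 − 54.14236 = 51.85764 mL
New rate:
Dose = 2.3 mg/kg/hr × 30.9 kg = 71.07 mg/hr
Rate = 71.07 mg/hr ÷ 9.433962 mg/mL = 7.53342 mL/hr
Time remaining = 51.85764 mL ÷ 7.53342 mL/hr = 6.883678 hr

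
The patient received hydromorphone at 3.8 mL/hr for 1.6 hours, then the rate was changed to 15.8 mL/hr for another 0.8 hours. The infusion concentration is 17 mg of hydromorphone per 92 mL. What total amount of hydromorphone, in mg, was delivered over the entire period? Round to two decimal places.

3.46 mg

Concentration = 17 mg ÷ 92 mL = 0.1847826 mg/mL
Stage 1: 3.8 mL/hr × 1.6 hr = 6.08 mL → 6.08 mL × 0.1847826 mg/mL = 1.123478 mg
Stage 2: 15.8 mL/hr × 0.8 hr = 12.64 mL → 12.64 mL × 0.1847826 mg/mL = 2.335652 mg
Total = 1.123478 + 2.335652 = 3.45913 mg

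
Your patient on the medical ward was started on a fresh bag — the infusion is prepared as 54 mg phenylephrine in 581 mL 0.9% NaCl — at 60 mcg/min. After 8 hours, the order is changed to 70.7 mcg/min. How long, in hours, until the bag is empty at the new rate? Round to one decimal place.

5.9 hours

Initial rate:
60 mcg/min × 60 min/hr = 3600 mcg/hr
Concentration = 54 mg ÷ 581 mL = 0.0929432 mg/mL = 92.9432 mcg/mL
Rate = 3600 mcg/hr ÷ 92.9432 mcg/mL = 38.73333 mL/hr
Volume infused so far = 38.73333 mL/hr × 8 hr = 309.8667 mL
Volume remaining = 581 − 309.8667 = 271.1333 mL
New rate:
70.7 mcg/min × 60 min/hr = 4242 mcg/hr
Rate = 4242 mcg/hr ÷ 92.9432 mcg/mL = 45.64078 mL/hr
Time remaining = 271.1333 mL ÷ 45.64078 mL/hr = 5.940594 hr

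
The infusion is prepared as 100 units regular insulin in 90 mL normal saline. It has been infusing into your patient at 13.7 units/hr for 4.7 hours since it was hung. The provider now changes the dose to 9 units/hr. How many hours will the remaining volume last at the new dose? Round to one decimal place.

4.0 hours

Initial rate:
Concentration = 100 units ÷ 90 mL = 1.111111 units/mL
Rate = 13.7 units/hr ÷ 1.111111 units/mL = 12.33 mL/hr
Volume infused so far = 12.33 mL/hr × 4.7 hr = 57.951 mL
Volume remaining = 90 − 57.951 = 32.049 mL
New rate:
Rate = 9 units/hr ÷ 1.111111 units/mL = 8.1 mL/hr
Time remaining = 32.049 mL ÷ 8.1 mL/hr = 3.956667 hr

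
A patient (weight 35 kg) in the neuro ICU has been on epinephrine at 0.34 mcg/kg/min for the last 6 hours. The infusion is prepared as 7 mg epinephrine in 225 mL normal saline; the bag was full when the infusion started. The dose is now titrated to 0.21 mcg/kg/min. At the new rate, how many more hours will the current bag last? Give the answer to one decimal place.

Initial rate:
Dose = 0.34 mcg/kg/min × 35 kg = 11.9 mcg/min
11.9 mcg/min × 60 min/hr = 714 mcg/hr
Concentration = 7 mg ÷ 225 mL = 0.03111111 mg/mL = 31.11111 mcg/mL
Rate = 714 mcg/hr ÷ 31.11111 mcg/mL = 22.95 mL/hr
Volume infused so far = 22.95 mL/hr × 6 hr = 137.7 mL
Volume remaining = 225 − 137.7 = 87.3 mL
New rate:
Dose = 0.21 mcg/kg/min × 35 kg = 7.35 mcg/min
7.35 mcg/min × 60 min/hr = 441 mcg/hr
Rate = 441 mcg/hr ÷ 31.11111 mcg/mL = 14.175 mL/hr
Time remaining = 87.3 mL ÷ 14.175 mL/hr = 6.15873 hr

6.2 hours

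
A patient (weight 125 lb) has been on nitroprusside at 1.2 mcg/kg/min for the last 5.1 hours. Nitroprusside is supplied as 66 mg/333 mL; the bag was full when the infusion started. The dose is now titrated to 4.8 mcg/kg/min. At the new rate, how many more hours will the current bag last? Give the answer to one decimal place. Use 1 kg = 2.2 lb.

2.8 hours

Initial rate:
Weight = 125 lb ÷ 2.2 lb/kg = 56.81818 kg
Dose = 1.2 mcg/kg/min × 56.81818 kg = 68.18182 mcg/min
68.18182 mcg/min × 60 min/hr = 4090.909 mcg/hr
Concentration = 66 mg ÷ 333 mL = 0.1981982 mg/mL = 198.1982 mcg/mL
Rate = 4090.909 mcg/hr ÷ 198.1982 mcg/mL = 20.6405 mL/hr
Volume infused so far = 20.6405 mL/hr × 5.1 hr = 105.2665 mL
Volume remaining = 333 − 105.2665 = 227.7335 mL
New rate:
Dose = 4.8 mcg/kg/min × 56.81818 kg = 272.7273 mcg/min
272.7273 mcg/min × 60 min/hr = 16363.64 mcg/hr
Rate = 16363.64 mcg/hr ÷ 198.1982 mcg/mL = 82.56198 mL/hr
Time remaining = 227.7335 mL ÷ 82.56198 mL/hr = 2.758333 hr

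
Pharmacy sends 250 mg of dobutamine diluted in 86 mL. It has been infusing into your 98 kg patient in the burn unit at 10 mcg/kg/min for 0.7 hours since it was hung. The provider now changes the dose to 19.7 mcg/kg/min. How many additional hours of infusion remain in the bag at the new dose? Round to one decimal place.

Initial rate:
Dose = 10 mcg/kg/min × 98 kg = 980 mcg/min
980 mcg/min × 60 min/hr = 58800 mcg/hr
Concentration = 250 mg ÷ 86 mL = 2.906977 mg/mL = 2906.977 mcg/mL
Rate = 58800 mcg/hr ÷ 2906.977 mcg/mL = 20.2272 mL/hr
Volume infused so far = 20.2272 mL/hr × 0.7 hr = 14.15904 mL
Volume remaining = 86 − 14.15904 = 71.84096 mL
New rate:
Dose = 19.7 mcg/kg/min × 98 kg = 1930.6 mcg/min
1930.6 mcg/min × 60 min/hr = 115836 mcg/hr
Rate = 115836 mcg/hr ÷ 2906.977 mcg/mL = 39.84758 mL/hr
Time remaining = 71.84096 mL ÷ 39.84758 mL/hr = 1.802894 hr

1.8 hours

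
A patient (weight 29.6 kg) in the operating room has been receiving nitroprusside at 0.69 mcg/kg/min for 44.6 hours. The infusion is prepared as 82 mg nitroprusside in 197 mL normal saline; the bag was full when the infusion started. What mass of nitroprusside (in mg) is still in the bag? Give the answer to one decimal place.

Dose = 0.69 mcg/kg/min × 29.6 kg = 20.424 mcg/min
20.424 mcg/min × 60 min/hr = 1225.44 mcg/hr
Concentration = 82 mg ÷ 197 mL = 0.4162437 mg/mL = 416.2437 mcg/mL
Rate = 1225.44 mcg/hr ÷ 416.2437 mcg/mL = 2.944045 mL/hr
Volume infused = 2.944045 mL/hr × 44.6 hr = 131.3044 mL
Volume remaining = 197 − 131.3044 = 65.6956 mL
Drug remaining = 65.6956 mL × 416.2437 mcg/mL = 27345.38 mcg = 27.34538 mg

27.3 mg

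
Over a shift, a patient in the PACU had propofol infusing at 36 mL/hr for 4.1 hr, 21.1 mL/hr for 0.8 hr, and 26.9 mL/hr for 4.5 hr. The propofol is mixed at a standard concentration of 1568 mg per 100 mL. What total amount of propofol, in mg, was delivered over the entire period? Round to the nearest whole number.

Concentration = 1568 mg ÷ 100 mL = 15.68 mg/mL
Stage 1: 36 mL/hr × 4.1 hr = 147.6 mL → 147.6 mL × 15.68 mg/mL = 2314.368 mg
Stage 2: 21.1 mL/hr × 0.8 hr = 16.88 mL → 16.88 mL × 15.68 mg/mL = 264.6784 mg
Stage 3: 26.9 mL/hr × 4.5 hr = 121.05 mL → 121.05 mL × 15.68 mg/mL = 1898.064 mg
Total = 2314.368 + 264.6784 + 1898.064 = 4477.11 mg

4477 mg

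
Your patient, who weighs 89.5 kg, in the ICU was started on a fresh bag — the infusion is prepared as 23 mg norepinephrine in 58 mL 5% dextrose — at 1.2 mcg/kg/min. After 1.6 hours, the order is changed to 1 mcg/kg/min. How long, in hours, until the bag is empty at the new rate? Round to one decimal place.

2.4 hours

Initial rate:
Dose = 1.2 mcg/kg/min × 89.5 kg = 107.4 mcg/min
107.4 mcg/min × 60 min/hr = 6444 mcg/hr
Concentration = 23 mg ÷ 58 mL = 0.3965517 mg/mL = 396.5517 mcg/mL
Rate = 6444 mcg/hr ÷ 396.5517 mcg/mL = 16.25009 mL/hr
Volume infused so far = 16.25009 mL/hr × 1.6 hr = 26.00014 mL
Volume remaining = 58 − 26.00014 = 31.99986 mL
New rate:
Dose = 1 mcg/kg/min × 89.5 kg = 89.5 mcg/min
89.5 mcg/min × 60 min/hr = 5370 mcg/hr
Rate = 5370 mcg/hr ÷ 396.5517 mcg/mL = 13.54174 mL/hr
Time remaining = 31.99986 mL ÷ 13.54174 mL/hr = 2.363054 hr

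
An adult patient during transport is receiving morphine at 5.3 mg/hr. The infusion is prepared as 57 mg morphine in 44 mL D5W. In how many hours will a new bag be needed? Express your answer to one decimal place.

Concentration = 57 mg ÷ 44 mL = 1.295455 mg/mL
Rate = 5.3 mg/hr ÷ 1.295455 mg/mL = 4.091228 mL/hr
Duration = 44 mL ÷ 4.091228 mL/hr = 10.75472 hr

10.8 hours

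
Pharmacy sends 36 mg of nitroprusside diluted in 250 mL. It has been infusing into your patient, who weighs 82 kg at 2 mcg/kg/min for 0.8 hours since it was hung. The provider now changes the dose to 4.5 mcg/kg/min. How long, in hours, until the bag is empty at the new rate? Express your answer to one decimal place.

Initial rate:
Dose = 2 mcg/kg/min × 82 kg = 164 mcg/min
164 mcg/min × 60 min/hr = 9840 mcg/hr
Concentration = 36 mg ÷ 250 mL = 0.144 mg/mL = 144 mcg/mL
Rate = 9840 mcg/hr ÷ 144 mcg/mL = 68.33333 mL/hr
Volume infused so far = 68.33333 mL/hr × 0.8 hr = 54.66667 mL
Volume remaining = 250 − 54.66667 = 195.3333 mL
New rate:
Dose = 4.5 mcg/kg/min × 82 kg = 369 mcg/min
369 mcg/min × 60 min/hr = 22140 mcg/hr
Rate = 22140 mcg/hr ÷ 144 mcg/mL = 153.75 mL/hr
Time remaining = 195.3333 mL ÷ 153.75 mL/hr = 1.270461 hr

1.3 hours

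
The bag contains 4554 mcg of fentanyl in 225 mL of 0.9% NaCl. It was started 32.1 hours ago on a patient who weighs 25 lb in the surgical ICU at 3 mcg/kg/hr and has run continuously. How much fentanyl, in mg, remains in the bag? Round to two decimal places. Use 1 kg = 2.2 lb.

3.46 mg

Weight = 25 lb ÷ 2.2 lb/kg = 11.36364 kg
Dose = 3 mcg/kg/hr × 11.36364 kg = 34.09091 mcg/hr
Concentration = 4554 mcg ÷ 225 mL = 20.24 mcg/mL
Rate = 34.09091 mcg/hr ÷ 20.24 mcg/mL = 1.684333 mL/hr
Volume infused = 1.684333 mL/hr × 32.1 hr = 54.0671 mL
Volume remaining = 225 − 54.0671 = 170.9329 mL
Drug remaining = 170.9329 mL × 20.24 mcg/mL = 3459.682 mcg = 3.459682 mg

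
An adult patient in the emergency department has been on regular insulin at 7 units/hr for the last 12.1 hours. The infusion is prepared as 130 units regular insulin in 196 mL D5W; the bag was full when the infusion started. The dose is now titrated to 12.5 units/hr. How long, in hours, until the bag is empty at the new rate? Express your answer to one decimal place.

Initial rate:
Concentration = 130 units ÷ 196 mL = 0.6632653 units/mL
Rate = 7 units/hr ÷ 0.6632653 units/mL = 10.55385 mL/hr
Volume infused so far = 10.55385 mL/hr × 12.1 hr = 127.7015 mL
Volume remaining = 196 − 127.7015 = 68.29846 mL
New rate:
Rate = 12.5 units/hr ÷ 0.6632653 units/mL = 18.84615 mL/hr
Time remaining = 68.29846 mL ÷ 18.84615 mL/hr = 3.624 hr

3.6 hours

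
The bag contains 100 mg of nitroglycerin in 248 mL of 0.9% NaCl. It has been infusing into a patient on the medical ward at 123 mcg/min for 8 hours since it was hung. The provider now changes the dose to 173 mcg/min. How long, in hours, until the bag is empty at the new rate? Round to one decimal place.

3.9 hours

Initial rate:
123 mcg/min × 60 min/hr = 7380 mcg/hr
Concentration = 100 mg ÷ 248 mL = 0.4032258 mg/mL = 403.2258 mcg/mL
Rate = 7380 mcg/hr ÷ 403.2258 mcg/mL = 18.3024 mL/hr
Volume infused so far = 18.3024 mL/hr × 8 hr = 146.4192 mL
Volume remaining = 248 − 146.4192 = 101.5808 mL
New rate:
173 mcg/min × 60 min/hr = 10380 mcg/hr
Rate = 10380 mcg/hr ÷ 403.2258 mcg/mL = 25.7424 mL/hr
Time remaining = 101.5808 mL ÷ 25.7424 mL/hr = 3.94605 hr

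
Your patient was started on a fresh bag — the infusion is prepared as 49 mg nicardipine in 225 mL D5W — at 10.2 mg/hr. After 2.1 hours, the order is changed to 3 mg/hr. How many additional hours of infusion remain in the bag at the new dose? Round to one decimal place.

9.2 hours

Initial rate:
Concentration = 49 mg ÷ 225 mL = 0.2177778 mg/mL
Rate = 10.2 mg/hr ÷ 0.2177778 mg/mL = 46.83673 mL/hr
Volume infused so far = 46.83673 mL/hr × 2.1 hr = 98.35714 mL
Volume remaining = 225 − 98.35714 = 126.6429 mL
New rate:
Rate = 3 mg/hr ÷ 0.2177778 mg/mL = 13.77551 mL/hr
Time remaining = 126.6429 mL ÷ 13.77551 mL/hr = 9.193333 hr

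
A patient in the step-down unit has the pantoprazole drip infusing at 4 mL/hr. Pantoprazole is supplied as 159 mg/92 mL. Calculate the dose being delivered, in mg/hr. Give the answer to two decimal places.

Concentration = 159 mg ÷ 92 mL = 1.728261 mg/mL
Drug rate = 4 mL/hr × 1.728261 mg/mL = 6.913043 mg/hr

6.91 mg/hr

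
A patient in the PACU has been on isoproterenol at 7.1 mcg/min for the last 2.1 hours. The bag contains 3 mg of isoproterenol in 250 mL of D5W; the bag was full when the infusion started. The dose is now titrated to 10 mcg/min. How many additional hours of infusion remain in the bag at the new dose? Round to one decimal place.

3.5 hours

Initial rate:
7.1 mcg/min × 60 min/hr = 426 mcg/hr
Concentration = 3 mg ÷ 250 mL = 0.012 mg/mL = 12 mcg/mL
Rate = 426 mcg/hr ÷ 12 mcg/mL = 35.5 mL/hr
Volume infused so far = 35.5 mL/hr × 2.1 hr = 74.55 mL
Volume remaining = 250 − 74.55 = 175.45 mL
New rate:
10 mcg/min × 60 min/hr = 600 mcg/hr
Rate = 600 mcg/hr ÷ 12 mcg/mL = 50 mL/hr
Time remaining = 175.45 mL ÷ 50 mL/hr = 3.509 hr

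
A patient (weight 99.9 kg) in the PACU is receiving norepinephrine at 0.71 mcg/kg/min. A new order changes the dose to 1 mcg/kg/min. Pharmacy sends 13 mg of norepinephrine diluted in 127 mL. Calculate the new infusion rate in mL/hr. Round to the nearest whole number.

59 mL/hr

Dose = 1 mcg/kg/min × 99.9 kg = 99.9 mcg/min
99.9 mcg/min × 60 min/hr = 5994 mcg/hr
Concentration = 13 mg ÷ 127 mL = 0.1023622 mg/mL = 102.3622 mcg/mL
Rate = 5994 mcg/hr ÷ 102.3622 mcg/mL = 58.55677 mL/hr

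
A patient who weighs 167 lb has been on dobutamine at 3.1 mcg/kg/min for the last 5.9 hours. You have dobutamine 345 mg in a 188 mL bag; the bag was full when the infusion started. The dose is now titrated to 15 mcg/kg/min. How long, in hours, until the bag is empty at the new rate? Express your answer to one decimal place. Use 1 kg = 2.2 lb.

Initial rate:
Weight = 167 lb ÷ 2.2 lb/kg = 75.90909 kg
Dose = 3.1 mcg/kg/min × 75.90909 kg = 235.3182 mcg/min
235.3182 mcg/min × 60 min/hr = 14119.09 mcg/hr
Concentration = 345 mg ÷ 188 mL = 1.835106 mg/mL = 1835.106 mcg/mL
Rate = 14119.09 mcg/hr ÷ 1835.106 mcg/mL = 7.693881 mL/hr
Volume infused so far = 7.693881 mL/hr × 5.9 hr = 45.3939 mL
Volume remaining = 188 − 45.3939 = 142.6061 mL
New rate:
Dose = 15 mcg/kg/min × 75.90909 kg = 1138.636 mcg/min
1138.636 mcg/min × 60 min/hr = 68318.18 mcg/hr
Rate = 68318.18 mcg/hr ÷ 1835.106 mcg/mL = 37.22846 mL/hr
Time remaining = 142.6061 mL ÷ 37.22846 mL/hr = 3.830567 hr

3.8 hours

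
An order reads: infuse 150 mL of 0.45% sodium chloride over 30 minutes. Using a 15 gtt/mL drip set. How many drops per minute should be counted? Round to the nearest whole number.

150 mL ÷ (30 min) = 5 mL/min
5 mL/min × 15 gtt/mL = 75 gtt/min

75 gtt/min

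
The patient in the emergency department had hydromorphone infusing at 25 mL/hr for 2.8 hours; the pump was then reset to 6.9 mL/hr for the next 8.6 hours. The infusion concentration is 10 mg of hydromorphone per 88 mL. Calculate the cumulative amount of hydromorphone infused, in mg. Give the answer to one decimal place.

14.7 mg

Concentration = 10 mg ÷ 88 mL = 0.1136364 mg/mL
Stage 1: 25 mL/hr × 2.8 hr = 70 mL → 70 mL × 0.1136364 mg/mL = 7.954545 mg
Stage 2: 6.9 mL/hr × 8.6 hr = 59.34 mL → 59.34 mL × 0.1136364 mg/mL = 6.743182 mg
Total = 7.954545 + 6.743182 = 14.69773 mg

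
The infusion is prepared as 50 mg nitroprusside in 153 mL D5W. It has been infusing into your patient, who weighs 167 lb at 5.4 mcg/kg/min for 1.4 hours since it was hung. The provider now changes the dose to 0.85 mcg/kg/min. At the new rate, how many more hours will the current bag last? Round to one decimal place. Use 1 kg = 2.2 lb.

Initial rate:
Weight = 167 lb ÷ 2.2 lb/kg = 75.90909 kg
Dose = 5.4 mcg/kg/min × 75.90909 kg = 409.9091 mcg/min
409.9091 mcg/min × 60 min/hr = 24594.55 mcg/hr
Concentration = 50 mg ÷ 153 mL = 0.3267974 mg/mL = 326.7974 mcg/mL
Rate = 24594.55 mcg/hr ÷ 326.7974 mcg/mL = 75.25931 mL/hr
Volume infused so far = 75.25931 mL/hr × 1.4 hr = 105.363 mL
Volume remaining = 153 − 105.363 = 47.63697 mL
New rate:
Dose = 0.85 mcg/kg/min × 75.90909 kg = 64.52273 mcg/min
64.52273 mcg/min × 60 min/hr = 3871.364 mcg/hr
Rate = 3871.364 mcg/hr ÷ 326.7974 mcg/mL = 11.84637 mL/hr
Time remaining = 47.63697 mL ÷ 11.84637 mL/hr = 4.021228 hr

4.0 hours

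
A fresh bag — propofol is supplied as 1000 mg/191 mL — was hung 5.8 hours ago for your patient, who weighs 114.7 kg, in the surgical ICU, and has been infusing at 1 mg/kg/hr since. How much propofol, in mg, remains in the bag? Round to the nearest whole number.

335 mg

Dose = 1 mg/kg/hr × 114.7 kg = 114.7 mg/hr
Concentration = 1000 mg ÷ 191 mL = 5.235602 mg/mL
Rate = 114.7 mg/hr ÷ 5.235602 mg/mL = 21.9077 mL/hr
Volume infused = 21.9077 mL/hr × 5.8 hr = 127.0647 mL
Volume remaining = 191 − 127.0647 = 63.93534 mL
Drug remaining = 63.93534 mL × 5.235602 mg/mL = 334.74 mg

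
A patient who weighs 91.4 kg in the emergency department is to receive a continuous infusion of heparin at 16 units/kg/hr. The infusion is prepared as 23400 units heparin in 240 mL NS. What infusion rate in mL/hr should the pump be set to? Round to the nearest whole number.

15 mL/hr

Dose = 16 units/kg/hr × 91.4 kg = 1462.4 units/hr
Concentration = 23400 units ÷ 240 mL = 97.5 units/mL
Rate = 1462.4 units/hr ÷ 97.5 units/mL = 14.99897 mL/hr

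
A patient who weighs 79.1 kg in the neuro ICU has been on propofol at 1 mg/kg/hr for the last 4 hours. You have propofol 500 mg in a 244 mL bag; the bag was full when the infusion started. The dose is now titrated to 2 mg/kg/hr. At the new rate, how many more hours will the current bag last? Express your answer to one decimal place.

1.2 hours

Initial rate:
Dose = 1 mg/kg/hr × 79.1 kg = 79.1 mg/hr
Concentration = 500 mg ÷ 244 mL = 2.04918 mg/mL
Rate = 79.1 mg/hr ÷ 2.04918 mg/mL = 38.6008 mL/hr
Volume infused so far = 38.6008 mL/hr × 4 hr = 154.4032 mL
Volume remaining = 244 − 154.4032 = 89.5968 mL
New rate:
Dose = 2 mg/kg/hr × 79.1 kg = 158.2 mg/hr
Rate = 158.2 mg/hr ÷ 2.04918 mg/mL = 77.2016 mL/hr
Time remaining = 89.5968 mL ÷ 77.2016 mL/hr = 1.160556 hr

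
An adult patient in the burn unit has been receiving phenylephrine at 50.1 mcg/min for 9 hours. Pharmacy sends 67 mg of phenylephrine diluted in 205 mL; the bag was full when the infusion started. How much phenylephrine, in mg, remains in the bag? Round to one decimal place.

50.1 mcg/min × 60 min/hr = 3006 mcg/hr
Concentration = 67 mg ÷ 205 mL = 0.3268293 mg/mL = 326.8293 mcg/mL
Rate = 3006 mcg/hr ÷ 326.8293 mcg/mL = 9.197463 mL/hr
Volume infused = 9.197463 mL/hr × 9 hr = 82.77716 mL
Volume remaining = 205 − 82.77716 = 122.2228 mL
Drug remaining = 122.2228 mL × 326.8293 mcg/mL = 39946 mcg = 39.946 mg

39.9 mg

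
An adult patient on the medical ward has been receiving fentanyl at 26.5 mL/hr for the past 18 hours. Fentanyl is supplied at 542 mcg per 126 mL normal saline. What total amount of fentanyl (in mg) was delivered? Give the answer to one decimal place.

Concentration = 542 mcg ÷ 126 mL = 4.301587 mcg/mL
Drug rate = 26.5 mL/hr × 4.301587 mcg/mL = 113.9921 mcg/hr
Total = 113.9921 mcg/hr × 18 hr = 2051.857 mcg = 2.051857 mg

2.1 mg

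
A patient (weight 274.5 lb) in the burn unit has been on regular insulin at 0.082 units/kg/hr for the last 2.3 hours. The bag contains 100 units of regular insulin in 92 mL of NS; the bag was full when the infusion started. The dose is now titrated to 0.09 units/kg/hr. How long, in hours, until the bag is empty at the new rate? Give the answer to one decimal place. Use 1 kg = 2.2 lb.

Initial rate:
Weight = 274.5 lb ÷ 2.2 lb/kg = 124.7727 kg
Dose = 0.082 units/kg/hr × 124.7727 kg = 10.23136 units/hr
Concentration = 100 units ÷ 92 mL = 1.086957 units/mL
Rate = 10.23136 units/hr ÷ 1.086957 units/mL = 9.412855 mL/hr
Volume infused so far = 9.412855 mL/hr × 2.3 hr = 21.64957 mL
Volume remaining = 92 − 21.64957 = 70.35043 mL
New rate:
Dose = 0.09 units/kg/hr × 124.7727 kg = 11.22955 units/hr
Rate = 11.22955 units/hr ÷ 1.086957 units/mL = 10.33118 mL/hr
Time remaining = 70.35043 mL ÷ 10.33118 mL/hr = 6.809524 hr

6.8 hours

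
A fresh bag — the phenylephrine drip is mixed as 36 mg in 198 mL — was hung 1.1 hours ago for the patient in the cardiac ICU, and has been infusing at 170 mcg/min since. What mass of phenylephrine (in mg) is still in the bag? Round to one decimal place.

24.8 mg

170 mcg/min × 60 min/hr = 10200 mcg/hr
Concentration = 36 mg ÷ 198 mL = 0.1818182 mg/mL = 181.8182 mcg/mL
Rate = 10200 mcg/hr ÷ 181.8182 mcg/mL = 56.1 mL/hr
Volume infused = 56.1 mL/hr × 1.1 hr = 61.71 mL
Volume remaining = 198 − 61.71 = 136.29 mL
Drug remaining = 136.29 mL × 181.8182 mcg/mL = 24780 mcg = 24.78 mg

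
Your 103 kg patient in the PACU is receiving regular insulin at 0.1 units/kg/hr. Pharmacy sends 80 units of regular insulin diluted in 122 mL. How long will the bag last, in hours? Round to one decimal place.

Dose = 0.1 units/kg/hr × 103 kg = 10.3 units/hr
Concentration = 80 units ÷ 122 mL = 0.6557377 units/mL
Rate = 10.3 units/hr ÷ 0.6557377 units/mL = 15.7075 mL/hr
Duration = 122 mL ÷ 15.7075 mL/hr = 7.76699 hr

7.8 hours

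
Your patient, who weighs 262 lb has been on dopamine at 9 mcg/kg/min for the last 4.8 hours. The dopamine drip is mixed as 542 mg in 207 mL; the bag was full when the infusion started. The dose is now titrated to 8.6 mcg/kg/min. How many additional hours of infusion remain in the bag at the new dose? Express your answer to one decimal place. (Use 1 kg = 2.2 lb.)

3.8 hours

Initial rate:
Weight = 262 lb ÷ 2.2 lb/kg = 119.0909 kg
Dose = 9 mcg/kg/min × 119.0909 kg = 1071.818 mcg/min
1071.818 mcg/min × 60 min/hr = 64309.09 mcg/hr
Concentration = 542 mg ÷ 207 mL = 2.618357 mg/mL = 2618.357 mcg/mL
Rate = 64309.09 mcg/hr ÷ 2618.357 mcg/mL = 24.56085 mL/hr
Volume infused so far = 24.56085 mL/hr × 4.8 hr = 117.8921 mL
Volume remaining = 207 − 117.8921 = 89.10791 mL
New rate:
Dose = 8.6 mcg/kg/min × 119.0909 kg = 1024.182 mcg/min
1024.182 mcg/min × 60 min/hr = 61450.91 mcg/hr
Rate = 61450.91 mcg/hr ÷ 2618.357 mcg/mL = 23.46926 mL/hr
Time remaining = 89.10791 mL ÷ 23.46926 mL/hr = 3.796793 hr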